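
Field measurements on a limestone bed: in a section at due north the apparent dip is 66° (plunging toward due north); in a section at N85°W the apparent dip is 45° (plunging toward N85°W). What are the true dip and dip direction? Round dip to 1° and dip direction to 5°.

Each apparent-dip line lies in the plane. As unit vectors (x east, y north, z up), v₁ plunges 66°→due north and v₂ plunges 45°→N85°W.
Cross product v₁ × v₂ gives the pole to the plane: n ∝ (-0.231, 0.644, 0.287).
tan δ = √(n_x²+n_y²)/n_z = 0.684/0.287, so δ = 67.3°.
The horizontal component of n points toward azimuth atan2(n_x, n_y) = 340°, the dip direction.

true dip 67°, dip direction 340°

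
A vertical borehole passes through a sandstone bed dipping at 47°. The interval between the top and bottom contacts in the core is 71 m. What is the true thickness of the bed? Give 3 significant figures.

48.4 m

True thickness t = h · cos(dip) = 71 × cos 47°
t = 71 × 0.6820 = 48.422 m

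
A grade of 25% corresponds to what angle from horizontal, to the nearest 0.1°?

tan θ = 25/100 = 0.2500
θ = arctan(0.2500) = 14.04°

14.0°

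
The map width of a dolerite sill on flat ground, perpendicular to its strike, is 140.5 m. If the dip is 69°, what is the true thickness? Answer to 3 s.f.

True thickness t = w · sin(dip) = 140.5 × sin 69°
t = 140.5 × 0.9336 = 131.168 m

131 m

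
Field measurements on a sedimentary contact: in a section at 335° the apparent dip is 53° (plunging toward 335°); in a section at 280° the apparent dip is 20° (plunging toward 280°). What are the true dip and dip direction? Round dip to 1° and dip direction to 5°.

true dip 55°, dip direction 355°

Each apparent-dip line lies in the plane. As unit vectors (x east, y north, z up), v₁ plunges 53°→335° and v₂ plunges 20°→280°.
Cross product v₁ × v₂ gives the pole to the plane: n ∝ (-0.056, 0.652, 0.463).
Dip δ = arctan(|n_h|/n_z) = arctan(0.655/0.463) = 54.7°.
The horizontal component of n points toward azimuth atan2(n_x, n_y) = 355°, the dip direction.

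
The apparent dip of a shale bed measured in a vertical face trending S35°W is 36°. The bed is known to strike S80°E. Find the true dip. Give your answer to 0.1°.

38.7°

β = acute angle between strike S80°E and section S35°W = 65°.
tan(true dip) = tan 36° / sin 65° = 0.8017
true dip = arctan 0.8017 = 38.72°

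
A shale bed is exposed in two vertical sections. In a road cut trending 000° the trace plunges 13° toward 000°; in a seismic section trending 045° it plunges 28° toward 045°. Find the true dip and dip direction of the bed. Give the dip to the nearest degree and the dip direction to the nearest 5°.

true dip 30°, dip direction 065°

Each apparent-dip line lies in the plane. As unit vectors (x east, y north, z up), v₁ plunges 13°→000° and v₂ plunges 28°→045°.
Cross product v₁ × v₂ gives the pole to the plane: n ∝ (0.317, 0.140, 0.608).
True dip = arccos(n_z / |n|) = arccos(0.8688) = 29.7°.
Dip direction = azimuth of (n_x, n_y) = atan2(0.317, 0.140) = 66°.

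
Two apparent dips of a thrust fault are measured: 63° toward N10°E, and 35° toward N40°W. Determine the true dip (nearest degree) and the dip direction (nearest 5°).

The two traces are lines in the plane: v₁ = (sin 10°·cos 63°, cos 10°·cos 63°, −sin 63°), v₂ = (sin 320°·cos 35°, cos 320°·cos 35°, −sin 35°).
n = v₁ × v₂ = (0.303, 0.514, 0.285) (taken with n_z > 0).
Dip δ = arctan(|n_h|/n_z) = arctan(0.597/0.285) = 64.5°.
Dip direction = azimuth of (n_x, n_y) = atan2(0.303, 0.514) = 30°.

true dip 64°, dip direction 030°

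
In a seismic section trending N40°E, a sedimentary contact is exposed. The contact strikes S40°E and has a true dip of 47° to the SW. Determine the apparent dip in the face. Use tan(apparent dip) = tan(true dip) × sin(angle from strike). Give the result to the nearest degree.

47°

The section lies 80° from the strike.
tan(apparent dip) = tan 47° · sin 80° = 1.0561
apparent dip = arctan 1.0561 = 46.56°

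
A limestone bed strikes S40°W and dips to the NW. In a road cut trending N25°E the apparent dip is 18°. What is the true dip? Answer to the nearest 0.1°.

β = acute angle between strike S40°W and section N25°E = 15°.
tan δ = tan α / sin β = tan 18° / sin 15° = 0.3249 / 0.2588 = 1.2554
true dip = arctan 1.2554 = 51.46°

51.5°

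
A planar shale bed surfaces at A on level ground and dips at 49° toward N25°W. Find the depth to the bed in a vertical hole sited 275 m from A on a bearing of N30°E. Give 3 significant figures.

181 m

The hole lies 55° from the dip direction, so the down-dip offset is 275 × cos 55° = 157.73 m.
Depth = down-dip offset × tan(dip) = 157.73 × tan 49° = 157.73 × 1.1504
Depth = 181.45 m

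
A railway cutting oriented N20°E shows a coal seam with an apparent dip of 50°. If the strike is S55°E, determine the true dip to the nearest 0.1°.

51.0°

β = acute angle between strike S55°E and section N20°E = 75°.
tan δ = tan α / sin β = tan 50° / sin 75° = 1.1918 / 0.9659 = 1.2338
δ = arctan(1.2338) = 50.97°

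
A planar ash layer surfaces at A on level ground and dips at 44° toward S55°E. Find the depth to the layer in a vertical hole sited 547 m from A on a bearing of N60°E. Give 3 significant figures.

The hole lies 65° from the dip direction, so the down-dip offset is 547 × cos 65° = 231.17 m.
Depth = down-dip offset × tan(dip) = 231.17 × tan 44° = 231.17 × 0.9657
Depth = 223.24 m

223 m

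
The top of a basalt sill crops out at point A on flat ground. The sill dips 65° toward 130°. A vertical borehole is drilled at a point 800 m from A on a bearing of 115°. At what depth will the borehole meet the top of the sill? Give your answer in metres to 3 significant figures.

1660 m

The hole lies 15° from the dip direction, so the down-dip offset is 800 × cos 15° = 772.74 m.
Depth = down-dip offset × tan(dip) = 772.74 × tan 65° = 772.74 × 2.1445
Depth = 1657.15 m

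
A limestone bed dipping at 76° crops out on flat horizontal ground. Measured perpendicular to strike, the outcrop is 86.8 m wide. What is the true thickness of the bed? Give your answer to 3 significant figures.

True thickness t = w · sin(dip) = 86.8 × sin 76°
t = 86.8 × 0.9703 = 84.222 m

84.2 m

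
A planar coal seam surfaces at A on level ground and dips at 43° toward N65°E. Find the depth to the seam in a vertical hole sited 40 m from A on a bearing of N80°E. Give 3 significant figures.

The hole lies 15° from the dip direction, so the down-dip offset is 40 × cos 15° = 38.64 m.
Depth = down-dip offset × tan(dip) = 38.64 × tan 43° = 38.64 × 0.9325
Depth = 36.03 m

36.0 m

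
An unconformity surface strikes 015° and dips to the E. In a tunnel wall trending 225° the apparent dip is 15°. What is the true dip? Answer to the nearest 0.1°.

28.2°

β = acute angle between strike 015° and section 225° = 30°.
tan δ = tan α / sin β = tan 15° / sin 30° = 0.2679 / 0.5000 = 0.5359
δ = arctan(0.5359) = 28.19°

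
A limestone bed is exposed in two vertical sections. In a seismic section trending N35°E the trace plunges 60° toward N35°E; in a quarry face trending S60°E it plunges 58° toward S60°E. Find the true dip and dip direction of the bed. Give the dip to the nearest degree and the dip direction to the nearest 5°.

true dip 66°, dip direction 075°

Each apparent-dip line lies in the plane. As unit vectors (x east, y north, z up), v₁ plunges 60°→N35°E and v₂ plunges 58°→S60°E.
Cross product v₁ × v₂ gives the pole to the plane: n ∝ (0.577, 0.154, 0.264).
tan δ = √(n_x²+n_y²)/n_z = 0.597/0.264, so δ = 66.2°.
Dip direction = atan2(0.577, 0.154) = 75° (azimuth of n's horizontal projection).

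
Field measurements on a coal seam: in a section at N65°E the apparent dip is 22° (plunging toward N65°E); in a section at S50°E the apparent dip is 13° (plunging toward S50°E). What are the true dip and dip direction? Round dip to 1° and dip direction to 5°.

The two traces are lines in the plane: v₁ = (sin 65°·cos 22°, cos 65°·cos 22°, −sin 22°), v₂ = (sin 130°·cos 13°, cos 130°·cos 13°, −sin 13°).
n = v₁ × v₂ = (0.323, 0.091, 0.819) (taken with n_z > 0).
True dip = arccos(n_z / |n|) = arccos(0.9254) = 22.3°.
The horizontal component of n points toward azimuth atan2(n_x, n_y) = 74°, the dip direction.

true dip 22°, dip direction 075°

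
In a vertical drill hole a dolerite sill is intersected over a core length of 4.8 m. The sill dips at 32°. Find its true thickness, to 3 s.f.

4.07 m

True thickness t = h · cos(dip) = 4.8 × cos 32°
t = 4.8 × 0.8480 = 4.071 m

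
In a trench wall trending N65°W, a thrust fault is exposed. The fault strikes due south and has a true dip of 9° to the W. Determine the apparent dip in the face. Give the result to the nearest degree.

The section lies 65° from the strike.
tan α = tan 9° × sin 65° = 0.1584 × 0.9063 = 0.1435
apparent dip = arctan 0.1435 = 8.17°

8°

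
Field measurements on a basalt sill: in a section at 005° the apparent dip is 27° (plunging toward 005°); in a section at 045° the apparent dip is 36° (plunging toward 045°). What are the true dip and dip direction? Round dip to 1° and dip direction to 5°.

true dip 36°, dip direction 050°

The two traces are lines in the plane: v₁ = (sin 5°·cos 27°, cos 5°·cos 27°, −sin 27°), v₂ = (sin 45°·cos 36°, cos 45°·cos 36°, −sin 36°).
n = v₁ × v₂ = (0.262, 0.214, 0.463) (taken with n_z > 0).
tan δ = √(n_x²+n_y²)/n_z = 0.338/0.463, so δ = 36.1°.
Dip direction = azimuth of (n_x, n_y) = atan2(0.262, 0.214) = 51°.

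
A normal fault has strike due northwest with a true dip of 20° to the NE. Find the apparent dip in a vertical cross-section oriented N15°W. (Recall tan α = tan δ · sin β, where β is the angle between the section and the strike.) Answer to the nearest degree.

The section lies 30° from the strike.
tan α = tan 20° × sin 30° = 0.3640 × 0.5000 = 0.1820
apparent dip = arctan 0.1820 = 10.31°

10°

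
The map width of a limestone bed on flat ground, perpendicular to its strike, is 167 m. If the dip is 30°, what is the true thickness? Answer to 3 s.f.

True thickness t = w · sin(dip) = 167 × sin 30°
t = 167 × 0.5000 = 83.500 m

83.5 m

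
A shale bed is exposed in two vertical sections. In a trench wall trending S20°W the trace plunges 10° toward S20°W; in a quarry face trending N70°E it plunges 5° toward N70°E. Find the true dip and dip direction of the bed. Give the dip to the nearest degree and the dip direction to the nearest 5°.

true dip 18°, dip direction 145°

The two traces are lines in the plane: v₁ = (sin 200°·cos 10°, cos 200°·cos 10°, −sin 10°), v₂ = (sin 70°·cos 5°, cos 70°·cos 5°, −sin 5°).
Cross product v₁ × v₂ gives the pole to the plane: n ∝ (0.140, -0.192, 0.752).
Dip δ = arctan(|n_h|/n_z) = arctan(0.237/0.752) = 17.5°.
The horizontal component of n points toward azimuth atan2(n_x, n_y) = 144°, the dip direction.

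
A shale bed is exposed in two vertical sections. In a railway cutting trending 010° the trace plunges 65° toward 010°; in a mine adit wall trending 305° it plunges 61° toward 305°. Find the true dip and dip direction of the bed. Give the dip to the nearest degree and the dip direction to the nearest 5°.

Represent each trace as a vector plunging at its apparent dip toward its trend (east-north-up frame): v₁ = (0.073, 0.416, -0.906), v₂ = (-0.397, 0.278, -0.875).
Cross product v₁ × v₂ gives the pole to the plane: n ∝ (-0.112, 0.424, 0.186).
True dip = arccos(n_z / |n|) = arccos(0.3898) = 67.1°.
Dip direction = atan2(-0.112, 0.424) = 345° (azimuth of n's horizontal projection).

true dip 67°, dip direction 345°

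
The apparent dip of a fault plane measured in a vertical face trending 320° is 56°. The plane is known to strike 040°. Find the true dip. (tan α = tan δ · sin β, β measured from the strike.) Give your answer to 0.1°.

56.4°

The section is 80° from the strike.
tan(true dip) = tan 56° / sin 80° = 1.5054
δ = arctan(1.5054) = 56.41°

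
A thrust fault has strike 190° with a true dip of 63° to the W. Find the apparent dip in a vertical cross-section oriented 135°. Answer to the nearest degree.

58°

The strike is 190° and the section trends 135°; the acute angle between them is β = 55°.
tan(apparent dip) = tan 63° · sin 55° = 1.6077
apparent dip = arctan 1.6077 = 58.12°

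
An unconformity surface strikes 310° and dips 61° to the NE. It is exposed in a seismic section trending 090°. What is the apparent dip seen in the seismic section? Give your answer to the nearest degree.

49°

The section lies 40° from the strike.
tan(apparent dip) = tan 61° · sin 40° = 1.1596
α = arctan(1.1596) = 49.23°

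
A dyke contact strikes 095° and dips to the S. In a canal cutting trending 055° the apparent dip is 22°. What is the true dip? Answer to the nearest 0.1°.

β = acute angle between strike 095° and section 055° = 40°.
tan δ = tan α / sin β = tan 22° / sin 40° = 0.4040 / 0.6428 = 0.6286
true dip = arctan 0.6286 = 32.15°

32.2°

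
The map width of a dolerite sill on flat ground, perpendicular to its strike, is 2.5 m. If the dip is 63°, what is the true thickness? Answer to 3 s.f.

True thickness t = w · sin(dip) = 2.5 × sin 63°
t = 2.5 × 0.8910 = 2.228 m

2.23 m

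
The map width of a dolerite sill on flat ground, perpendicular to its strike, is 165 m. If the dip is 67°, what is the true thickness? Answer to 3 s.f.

True thickness t = w · sin(dip) = 165 × sin 67°
t = 165 × 0.9205 = 151.883 m

152 m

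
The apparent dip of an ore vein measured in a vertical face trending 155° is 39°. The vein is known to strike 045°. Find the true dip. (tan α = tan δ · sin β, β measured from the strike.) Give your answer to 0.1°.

40.8°

The section is 70° from the strike.
tan(true dip) = tan 39° / sin 70° = 0.8618
true dip = arctan 0.8618 = 40.75°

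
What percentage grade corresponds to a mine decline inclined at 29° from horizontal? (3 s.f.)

55.4%

grade % = 100 × tan 29° = 100 × 0.5543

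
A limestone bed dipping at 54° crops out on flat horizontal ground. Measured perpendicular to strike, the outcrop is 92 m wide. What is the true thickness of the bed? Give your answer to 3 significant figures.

True thickness t = w · sin(dip) = 92 × sin 54°
t = 92 × 0.8090 = 74.430 m

74.4 m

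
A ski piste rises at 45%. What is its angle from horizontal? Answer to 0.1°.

tan θ = 45/100 = 0.4500
θ = arctan(0.4500) = 24.23°

24.2°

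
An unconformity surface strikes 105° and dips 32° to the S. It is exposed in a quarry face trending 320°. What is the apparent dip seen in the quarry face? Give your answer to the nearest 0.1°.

The section lies 35° from the strike.
tan(apparent dip) = tan 32° · sin 35° = 0.3584
α = arctan(0.3584) = 19.72°

19.7°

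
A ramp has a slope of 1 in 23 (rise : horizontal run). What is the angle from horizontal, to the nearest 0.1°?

2.5°

tan θ = 1/23 = 0.0435
θ = arctan(0.0435) = 2.49°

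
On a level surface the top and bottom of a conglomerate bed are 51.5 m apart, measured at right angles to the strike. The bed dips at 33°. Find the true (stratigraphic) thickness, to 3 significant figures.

28.0 m

True thickness t = w · sin(dip) = 51.5 × sin 33°
t = 51.5 × 0.5446 = 28.049 m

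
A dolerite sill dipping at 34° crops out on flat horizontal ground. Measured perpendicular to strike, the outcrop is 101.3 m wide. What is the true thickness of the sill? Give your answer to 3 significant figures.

56.6 m

True thickness t = w · sin(dip) = 101.3 × sin 34°
t = 101.3 × 0.5592 = 56.646 m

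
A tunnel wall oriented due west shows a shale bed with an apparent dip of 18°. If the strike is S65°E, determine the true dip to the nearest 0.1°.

37.6°

The section is 25° from the strike.
tan δ = tan α / sin β = tan 18° / sin 25° = 0.3249 / 0.4226 = 0.7688
δ = arctan(0.7688) = 37.55°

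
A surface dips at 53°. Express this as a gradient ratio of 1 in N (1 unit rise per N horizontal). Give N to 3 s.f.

1 : N means tan θ = 1/N, so N = 1/tan 53° = 1/1.3270

1 in 0.754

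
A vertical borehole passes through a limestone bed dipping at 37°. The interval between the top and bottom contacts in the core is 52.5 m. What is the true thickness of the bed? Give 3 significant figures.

41.9 m

True thickness t = h · cos(dip) = 52.5 × cos 37°
t = 52.5 × 0.7986 = 41.928 m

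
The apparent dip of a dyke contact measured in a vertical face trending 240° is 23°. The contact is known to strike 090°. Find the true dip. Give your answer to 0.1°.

β = acute angle between strike 090° and section 240° = 30°.
tan(true dip) = tan 23° / sin 30° = 0.8489
true dip = arctan 0.8489 = 40.33°

40.3°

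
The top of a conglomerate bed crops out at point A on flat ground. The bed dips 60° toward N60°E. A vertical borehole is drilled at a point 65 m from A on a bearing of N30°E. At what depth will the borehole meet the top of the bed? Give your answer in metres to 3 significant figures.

97.5 m

The hole lies 30° from the dip direction, so the down-dip offset is 65 × cos 30° = 56.29 m.
Depth = down-dip offset × tan(dip) = 56.29 × tan 60° = 56.29 × 1.7321
Depth = 97.50 m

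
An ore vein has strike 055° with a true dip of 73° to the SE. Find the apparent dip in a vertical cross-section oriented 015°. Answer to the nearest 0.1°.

64.6°

Angle between strike (055°) and section (015°): β = 40°.
tan(apparent dip) = tan 73° · sin 40° = 2.1025
apparent dip = arctan 2.1025 = 64.56°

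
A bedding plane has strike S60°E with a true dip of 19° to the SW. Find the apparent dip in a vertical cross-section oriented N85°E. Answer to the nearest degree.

The section lies 35° from the strike.
tan α = tan 19° × sin 35° = 0.3443 × 0.5736 = 0.1975
apparent dip = arctan 0.1975 = 11.17°

11°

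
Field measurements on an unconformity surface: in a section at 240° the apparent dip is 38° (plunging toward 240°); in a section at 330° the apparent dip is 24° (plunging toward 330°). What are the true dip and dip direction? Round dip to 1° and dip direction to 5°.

Represent each trace as a vector plunging at its apparent dip toward its trend (east-north-up frame): v₁ = (-0.682, -0.394, -0.616), v₂ = (-0.457, 0.791, -0.407).
The plane normal is n = v₁ × v₂ ∝ (-0.647, -0.004, 0.720).
True dip = arccos(n_z / |n|) = arccos(0.7436) = 42.0°.
Dip direction = azimuth of (n_x, n_y) = atan2(-0.647, -0.004) = 270°.

true dip 42°, dip direction 270°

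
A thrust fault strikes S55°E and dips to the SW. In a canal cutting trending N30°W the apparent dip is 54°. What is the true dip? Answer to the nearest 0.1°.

72.9°

β = acute angle between strike S55°E and section N30°W = 25°.
tan(true dip) = tan 54° / sin 25° = 3.2568
δ = arctan(3.2568) = 72.93°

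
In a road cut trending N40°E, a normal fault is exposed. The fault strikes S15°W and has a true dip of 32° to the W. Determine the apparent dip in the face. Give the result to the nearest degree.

The strike is S15°W and the section trends N40°E; the acute angle between them is β = 25°.
tan(apparent dip) = tan 32° · sin 25° = 0.2641
apparent dip = arctan 0.2641 = 14.79°

15°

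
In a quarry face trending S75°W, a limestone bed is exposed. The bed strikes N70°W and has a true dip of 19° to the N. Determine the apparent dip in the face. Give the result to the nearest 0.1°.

11.2°

The strike is N70°W and the section trends S75°W; the acute angle between them is β = 35°.
tan(apparent dip) = tan 19° · sin 35° = 0.1975
α = arctan(0.1975) = 11.17°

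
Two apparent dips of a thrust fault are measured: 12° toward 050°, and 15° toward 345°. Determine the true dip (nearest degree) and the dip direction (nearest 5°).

true dip 16°, dip direction 005°

The two traces are lines in the plane: v₁ = (sin 50°·cos 12°, cos 50°·cos 12°, −sin 12°), v₂ = (sin 345°·cos 15°, cos 345°·cos 15°, −sin 15°).
Cross product v₁ × v₂ gives the pole to the plane: n ∝ (0.031, 0.246, 0.856).
tan δ = √(n_x²+n_y²)/n_z = 0.248/0.856, so δ = 16.1°.
Dip direction = azimuth of (n_x, n_y) = atan2(0.031, 0.246) = 7°.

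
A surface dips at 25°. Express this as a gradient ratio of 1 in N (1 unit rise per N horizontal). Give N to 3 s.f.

1 in 2.14

1 : N means tan θ = 1/N, so N = 1/tan 25° = 1/0.4663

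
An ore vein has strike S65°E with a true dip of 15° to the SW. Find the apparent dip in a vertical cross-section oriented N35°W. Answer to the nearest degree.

The strike is S65°E and the section trends N35°W; the acute angle between them is β = 30°.
tan(apparent dip) = tan 15° · sin 30° = 0.1340
α = arctan(0.1340) = 7.63°

8°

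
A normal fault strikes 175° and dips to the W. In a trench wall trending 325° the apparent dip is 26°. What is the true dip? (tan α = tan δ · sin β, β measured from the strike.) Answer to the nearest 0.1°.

44.3°

β = acute angle between strike 175° and section 325° = 30°.
tan(true dip) = tan 26° / sin 30° = 0.9755
true dip = arctan 0.9755 = 44.29°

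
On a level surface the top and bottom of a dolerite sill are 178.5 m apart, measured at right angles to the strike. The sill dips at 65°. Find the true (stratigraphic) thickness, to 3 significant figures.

162 m

True thickness t = w · sin(dip) = 178.5 × sin 65°
t = 178.5 × 0.9063 = 161.776 m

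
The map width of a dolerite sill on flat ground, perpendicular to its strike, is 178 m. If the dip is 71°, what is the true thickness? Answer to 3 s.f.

True thickness t = w · sin(dip) = 178 × sin 71°
t = 178 × 0.9455 = 168.302 m

168 m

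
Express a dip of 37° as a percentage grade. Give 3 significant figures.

grade % = 100 × tan 37° = 100 × 0.7536

75.4%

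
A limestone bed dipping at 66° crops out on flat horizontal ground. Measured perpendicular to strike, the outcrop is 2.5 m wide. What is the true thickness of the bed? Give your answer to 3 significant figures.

2.28 m

True thickness t = w · sin(dip) = 2.5 × sin 66°
t = 2.5 × 0.9135 = 2.284 m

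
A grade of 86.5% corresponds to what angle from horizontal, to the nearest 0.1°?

40.9°

tan θ = 86.5/100 = 0.8650
θ = arctan(0.8650) = 40.86°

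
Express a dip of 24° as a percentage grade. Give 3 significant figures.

44.5%

grade % = 100 × tan 24° = 100 × 0.4452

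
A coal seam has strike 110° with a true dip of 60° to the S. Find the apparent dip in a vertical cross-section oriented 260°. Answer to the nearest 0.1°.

40.9°

The strike is 110° and the section trends 260°; the acute angle between them is β = 30°.
tan α = tan 60° × sin 30° = 1.7321 × 0.5000 = 0.8660
apparent dip = arctan 0.8660 = 40.89°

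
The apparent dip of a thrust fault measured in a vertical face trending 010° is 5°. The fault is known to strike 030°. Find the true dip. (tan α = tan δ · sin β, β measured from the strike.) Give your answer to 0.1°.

14.3°

The section is 20° from the strike.
tan δ = tan α / sin β = tan 5° / sin 20° = 0.0875 / 0.3420 = 0.2558
δ = arctan(0.2558) = 14.35°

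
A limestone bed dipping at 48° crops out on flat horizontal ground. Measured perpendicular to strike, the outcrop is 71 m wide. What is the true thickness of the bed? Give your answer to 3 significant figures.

52.8 m

True thickness t = w · sin(dip) = 71 × sin 48°
t = 71 × 0.7431 = 52.763 m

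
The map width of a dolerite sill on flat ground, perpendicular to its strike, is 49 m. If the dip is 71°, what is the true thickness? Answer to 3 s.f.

46.3 m

True thickness t = w · sin(dip) = 49 × sin 71°
t = 49 × 0.9455 = 46.330 m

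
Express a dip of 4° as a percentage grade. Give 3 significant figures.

6.99%

grade % = 100 × tan 4° = 100 × 0.0699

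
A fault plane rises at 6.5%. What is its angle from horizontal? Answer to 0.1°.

3.7°

tan θ = 6.5/100 = 0.0650
θ = arctan(0.0650) = 3.72°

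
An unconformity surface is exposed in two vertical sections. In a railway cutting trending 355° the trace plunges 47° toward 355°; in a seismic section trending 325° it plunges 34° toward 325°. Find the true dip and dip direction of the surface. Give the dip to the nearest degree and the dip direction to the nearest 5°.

The two traces are lines in the plane: v₁ = (sin 355°·cos 47°, cos 355°·cos 47°, −sin 47°), v₂ = (sin 325°·cos 34°, cos 325°·cos 34°, −sin 34°).
Cross product v₁ × v₂ gives the pole to the plane: n ∝ (0.117, 0.315, 0.283).
tan δ = √(n_x²+n_y²)/n_z = 0.336/0.283, so δ = 49.9°.
Dip direction = azimuth of (n_x, n_y) = atan2(0.117, 0.315) = 20°.

true dip 50°, dip direction 020°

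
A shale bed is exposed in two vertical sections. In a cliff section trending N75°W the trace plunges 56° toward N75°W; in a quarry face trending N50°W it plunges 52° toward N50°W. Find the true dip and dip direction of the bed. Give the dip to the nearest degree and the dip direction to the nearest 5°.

true dip 56°, dip direction 280°

The two traces are lines in the plane: v₁ = (sin 285°·cos 56°, cos 285°·cos 56°, −sin 56°), v₂ = (sin 310°·cos 52°, cos 310°·cos 52°, −sin 52°).
Cross product v₁ × v₂ gives the pole to the plane: n ∝ (-0.214, 0.035, 0.145).
Dip δ = arctan(|n_h|/n_z) = arctan(0.217/0.145) = 56.1°.
The horizontal component of n points toward azimuth atan2(n_x, n_y) = 279°, the dip direction.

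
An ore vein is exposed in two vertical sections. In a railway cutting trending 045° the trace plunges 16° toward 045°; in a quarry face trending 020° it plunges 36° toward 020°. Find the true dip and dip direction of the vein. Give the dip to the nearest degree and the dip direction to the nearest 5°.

true dip 49°, dip direction 330°

The two traces are lines in the plane: v₁ = (sin 45°·cos 16°, cos 45°·cos 16°, −sin 16°), v₂ = (sin 20°·cos 36°, cos 20°·cos 36°, −sin 36°).
The plane normal is n = v₁ × v₂ ∝ (-0.190, 0.323, 0.329).
Dip δ = arctan(|n_h|/n_z) = arctan(0.375/0.329) = 48.8°.
Dip direction = azimuth of (n_x, n_y) = atan2(-0.190, 0.323) = 330°.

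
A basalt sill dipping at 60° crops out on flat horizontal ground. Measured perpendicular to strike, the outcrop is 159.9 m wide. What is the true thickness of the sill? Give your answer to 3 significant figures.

True thickness t = w · sin(dip) = 159.9 × sin 60°
t = 159.9 × 0.8660 = 138.477 m

138 m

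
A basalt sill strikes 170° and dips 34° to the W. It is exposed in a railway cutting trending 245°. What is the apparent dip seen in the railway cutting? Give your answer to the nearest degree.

The strike is 170° and the section trends 245°; the acute angle between them is β = 75°.
tan(apparent dip) = tan 34° · sin 75° = 0.6515
α = arctan(0.6515) = 33.09°

33°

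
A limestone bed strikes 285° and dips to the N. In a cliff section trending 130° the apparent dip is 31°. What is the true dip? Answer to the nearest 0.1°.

β = acute angle between strike 285° and section 130° = 25°.
tan(true dip) = tan 31° / sin 25° = 1.4218
true dip = arctan 1.4218 = 54.88°

54.9°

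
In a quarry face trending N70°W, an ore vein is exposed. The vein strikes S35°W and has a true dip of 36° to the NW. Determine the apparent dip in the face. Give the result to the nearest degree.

35°

The section lies 75° from the strike.
tan α = tan 36° × sin 75° = 0.7265 × 0.9659 = 0.7018
α = arctan(0.7018) = 35.06°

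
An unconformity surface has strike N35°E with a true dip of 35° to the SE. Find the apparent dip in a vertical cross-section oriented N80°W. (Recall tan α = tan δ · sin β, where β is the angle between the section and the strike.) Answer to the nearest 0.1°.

32.4°

The section lies 65° from the strike.
tan(apparent dip) = tan 35° · sin 65° = 0.6346
apparent dip = arctan 0.6346 = 32.40°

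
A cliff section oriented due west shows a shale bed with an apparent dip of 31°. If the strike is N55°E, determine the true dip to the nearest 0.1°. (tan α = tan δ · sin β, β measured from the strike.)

The section is 35° from the strike.
tan δ = tan α / sin β = tan 31° / sin 35° = 0.6009 / 0.5736 = 1.0476
true dip = arctan 1.0476 = 46.33°

46.3°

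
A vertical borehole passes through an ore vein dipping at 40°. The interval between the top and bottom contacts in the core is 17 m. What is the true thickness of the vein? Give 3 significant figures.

True thickness t = h · cos(dip) = 17 × cos 40°
t = 17 × 0.7660 = 13.023 m

13.0 m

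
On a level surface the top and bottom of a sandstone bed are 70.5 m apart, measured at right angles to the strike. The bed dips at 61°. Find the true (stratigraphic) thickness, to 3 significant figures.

61.7 m

True thickness t = w · sin(dip) = 70.5 × sin 61°
t = 70.5 × 0.8746 = 61.661 m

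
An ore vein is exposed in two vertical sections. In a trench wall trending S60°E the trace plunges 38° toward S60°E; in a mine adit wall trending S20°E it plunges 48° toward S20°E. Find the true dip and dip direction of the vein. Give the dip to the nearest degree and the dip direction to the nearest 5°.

true dip 48°, dip direction 165°

Each apparent-dip line lies in the plane. As unit vectors (x east, y north, z up), v₁ plunges 38°→S60°E and v₂ plunges 48°→S20°E.
The plane normal is n = v₁ × v₂ ∝ (0.094, -0.366, 0.339).
True dip = arccos(n_z / |n|) = arccos(0.6674) = 48.1°.
Dip direction = azimuth of (n_x, n_y) = atan2(0.094, -0.366) = 166°.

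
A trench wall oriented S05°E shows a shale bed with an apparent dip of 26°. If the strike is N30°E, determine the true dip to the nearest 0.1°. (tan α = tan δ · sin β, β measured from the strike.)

40.4°

β = acute angle between strike N30°E and section S05°E = 35°.
tan(true dip) = tan 26° / sin 35° = 0.8503
true dip = arctan 0.8503 = 40.38°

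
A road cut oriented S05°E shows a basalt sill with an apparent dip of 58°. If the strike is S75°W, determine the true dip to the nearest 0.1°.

β = acute angle between strike S75°W and section S05°E = 80°.
tan δ = tan α / sin β = tan 58° / sin 80° = 1.6003 / 0.9848 = 1.6250
δ = arctan(1.6250) = 58.39°

58.4°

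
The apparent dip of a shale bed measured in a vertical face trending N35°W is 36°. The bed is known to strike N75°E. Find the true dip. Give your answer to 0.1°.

β = acute angle between strike N75°E and section N35°W = 70°.
tan(true dip) = tan 36° / sin 70° = 0.7732
true dip = arctan 0.7732 = 37.71°

37.7°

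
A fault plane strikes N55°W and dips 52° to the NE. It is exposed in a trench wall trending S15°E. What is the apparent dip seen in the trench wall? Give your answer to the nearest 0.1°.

39.4°

Angle between strike (N55°W) and section (S15°E): β = 40°.
tan α = tan 52° × sin 40° = 1.2799 × 0.6428 = 0.8227
apparent dip = arctan 0.8227 = 39.45°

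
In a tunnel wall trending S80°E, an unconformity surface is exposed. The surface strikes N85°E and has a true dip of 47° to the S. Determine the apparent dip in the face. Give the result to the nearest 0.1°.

Angle between strike (N85°E) and section (S80°E): β = 15°.
tan α = tan 47° × sin 15° = 1.0724 × 0.2588 = 0.2775
apparent dip = arctan 0.2775 = 15.51°

15.5°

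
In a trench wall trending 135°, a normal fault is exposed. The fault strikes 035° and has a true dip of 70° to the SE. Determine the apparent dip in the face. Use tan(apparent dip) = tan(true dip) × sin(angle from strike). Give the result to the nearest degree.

The section lies 80° from the strike.
tan(apparent dip) = tan 70° · sin 80° = 2.7057
α = arctan(2.7057) = 69.72°

70°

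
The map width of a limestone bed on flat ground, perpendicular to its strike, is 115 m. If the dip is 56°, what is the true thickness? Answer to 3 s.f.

True thickness t = w · sin(dip) = 115 × sin 56°
t = 115 × 0.8290 = 95.339 m

95.3 m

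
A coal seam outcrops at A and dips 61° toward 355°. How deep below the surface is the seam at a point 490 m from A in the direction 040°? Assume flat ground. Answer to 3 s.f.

625 m

The hole lies 45° from the dip direction, so the down-dip offset is 490 × cos 45° = 346.48 m.
Depth = down-dip offset × tan(dip) = 346.48 × tan 61° = 346.48 × 1.8040
Depth = 625.07 m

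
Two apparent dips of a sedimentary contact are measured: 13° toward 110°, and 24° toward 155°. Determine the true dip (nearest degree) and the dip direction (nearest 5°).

Represent each trace as a vector plunging at its apparent dip toward its trend (east-north-up frame): v₁ = (0.916, -0.333, -0.225), v₂ = (0.386, -0.828, -0.407).
n = v₁ × v₂ = (0.051, -0.286, 0.629) (taken with n_z > 0).
tan δ = √(n_x²+n_y²)/n_z = 0.290/0.629, so δ = 24.7°.
The horizontal component of n points toward azimuth atan2(n_x, n_y) = 170°, the dip direction.

true dip 25°, dip direction 170°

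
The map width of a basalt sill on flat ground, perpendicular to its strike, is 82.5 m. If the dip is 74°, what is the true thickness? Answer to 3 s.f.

True thickness t = w · sin(dip) = 82.5 × sin 74°
t = 82.5 × 0.9613 = 79.304 m

79.3 m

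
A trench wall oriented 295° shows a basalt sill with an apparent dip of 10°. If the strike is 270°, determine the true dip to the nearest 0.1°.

22.6°

β = acute angle between strike 270° and section 295° = 25°.
tan δ = tan α / sin β = tan 10° / sin 25° = 0.1763 / 0.4226 = 0.4172
δ = arctan(0.4172) = 22.65°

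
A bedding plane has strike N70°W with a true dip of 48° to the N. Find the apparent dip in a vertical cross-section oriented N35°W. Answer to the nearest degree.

32°

Angle between strike (N70°W) and section (N35°W): β = 35°.
tan α = tan 48° × sin 35° = 1.1106 × 0.5736 = 0.6370
α = arctan(0.6370) = 32.50°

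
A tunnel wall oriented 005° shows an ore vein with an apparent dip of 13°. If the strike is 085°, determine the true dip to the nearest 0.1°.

13.2°

β = acute angle between strike 085° and section 005° = 80°.
tan(true dip) = tan 13° / sin 80° = 0.2344
δ = arctan(0.2344) = 13.19°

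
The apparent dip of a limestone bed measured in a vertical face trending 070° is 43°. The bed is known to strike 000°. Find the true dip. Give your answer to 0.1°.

β = acute angle between strike 000° and section 070° = 70°.
tan δ = tan α / sin β = tan 43° / sin 70° = 0.9325 / 0.9397 = 0.9924
true dip = arctan 0.9924 = 44.78°

44.8°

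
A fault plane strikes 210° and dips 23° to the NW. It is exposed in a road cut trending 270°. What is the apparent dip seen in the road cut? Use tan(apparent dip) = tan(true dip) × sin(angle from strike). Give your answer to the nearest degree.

The section lies 60° from the strike.
tan(apparent dip) = tan 23° · sin 60° = 0.3676
α = arctan(0.3676) = 20.18°

20°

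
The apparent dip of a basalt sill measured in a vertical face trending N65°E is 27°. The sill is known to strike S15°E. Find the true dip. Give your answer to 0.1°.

The section is 80° from the strike.
tan δ = tan α / sin β = tan 27° / sin 80° = 0.5095 / 0.9848 = 0.5174
δ = arctan(0.5174) = 27.36°

27.4°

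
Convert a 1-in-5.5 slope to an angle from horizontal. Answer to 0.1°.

10.3°

tan θ = 1/5.5 = 0.1818
θ = arctan(0.1818) = 10.30°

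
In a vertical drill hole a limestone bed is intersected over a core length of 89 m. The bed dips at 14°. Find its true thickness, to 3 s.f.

86.4 m

True thickness t = h · cos(dip) = 89 × cos 14°
t = 89 × 0.9703 = 86.356 m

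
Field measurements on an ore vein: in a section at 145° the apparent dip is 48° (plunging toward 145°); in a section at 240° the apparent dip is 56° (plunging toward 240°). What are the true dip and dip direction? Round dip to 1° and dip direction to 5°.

true dip 63°, dip direction 200°

Each apparent-dip line lies in the plane. As unit vectors (x east, y north, z up), v₁ plunges 48°→145° and v₂ plunges 56°→240°.
Cross product v₁ × v₂ gives the pole to the plane: n ∝ (-0.247, -0.678, 0.373).
True dip = arccos(n_z / |n|) = arccos(0.4590) = 62.7°.
The horizontal component of n points toward azimuth atan2(n_x, n_y) = 200°, the dip direction.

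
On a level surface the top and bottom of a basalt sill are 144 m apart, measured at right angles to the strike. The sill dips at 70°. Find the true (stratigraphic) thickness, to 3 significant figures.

135 m

True thickness t = w · sin(dip) = 144 × sin 70°
t = 144 × 0.9397 = 135.316 m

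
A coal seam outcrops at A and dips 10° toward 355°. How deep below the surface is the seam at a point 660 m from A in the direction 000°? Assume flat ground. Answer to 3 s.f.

The hole lies 5° from the dip direction, so the down-dip offset is 660 × cos 5° = 657.49 m.
Depth = down-dip offset × tan(dip) = 657.49 × tan 10° = 657.49 × 0.1763
Depth = 115.93 m

116 m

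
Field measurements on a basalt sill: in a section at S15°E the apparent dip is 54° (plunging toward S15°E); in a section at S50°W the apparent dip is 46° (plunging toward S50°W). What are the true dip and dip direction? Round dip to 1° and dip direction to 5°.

true dip 56°, dip direction 185°

Represent each trace as a vector plunging at its apparent dip toward its trend (east-north-up frame): v₁ = (0.152, -0.568, -0.809), v₂ = (-0.532, -0.447, -0.719).
Cross product v₁ × v₂ gives the pole to the plane: n ∝ (-0.047, -0.540, 0.370).
Dip δ = arctan(|n_h|/n_z) = arctan(0.542/0.370) = 55.7°.
Dip direction = atan2(-0.047, -0.540) = 185° (azimuth of n's horizontal projection).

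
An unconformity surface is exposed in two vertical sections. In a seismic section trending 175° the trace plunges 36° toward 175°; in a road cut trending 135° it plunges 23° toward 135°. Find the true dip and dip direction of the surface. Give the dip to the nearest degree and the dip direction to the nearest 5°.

Each apparent-dip line lies in the plane. As unit vectors (x east, y north, z up), v₁ plunges 36°→175° and v₂ plunges 23°→135°.
n = v₁ × v₂ = (-0.068, -0.355, 0.479) (taken with n_z > 0).
True dip = arccos(n_z / |n|) = arccos(0.7981) = 37.1°.
Dip direction = azimuth of (n_x, n_y) = atan2(-0.068, -0.355) = 191°.

true dip 37°, dip direction 190°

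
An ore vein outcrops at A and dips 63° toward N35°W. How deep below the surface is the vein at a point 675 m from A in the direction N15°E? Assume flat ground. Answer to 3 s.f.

852 m

The hole lies 50° from the dip direction, so the down-dip offset is 675 × cos 50° = 433.88 m.
Depth = down-dip offset × tan(dip) = 433.88 × tan 63° = 433.88 × 1.9626
Depth = 851.54 m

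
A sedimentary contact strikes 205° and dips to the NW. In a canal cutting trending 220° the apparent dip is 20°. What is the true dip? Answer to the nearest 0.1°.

β = acute angle between strike 205° and section 220° = 15°.
tan δ = tan α / sin β = tan 20° / sin 15° = 0.3640 / 0.2588 = 1.4063
δ = arctan(1.4063) = 54.58°

54.6°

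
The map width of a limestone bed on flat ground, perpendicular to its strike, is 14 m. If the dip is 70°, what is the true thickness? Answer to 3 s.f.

13.2 m

True thickness t = w · sin(dip) = 14 × sin 70°
t = 14 × 0.9397 = 13.156 m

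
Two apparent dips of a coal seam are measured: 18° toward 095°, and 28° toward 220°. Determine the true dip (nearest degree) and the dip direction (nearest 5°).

Each apparent-dip line lies in the plane. As unit vectors (x east, y north, z up), v₁ plunges 18°→095° and v₂ plunges 28°→220°.
Cross product v₁ × v₂ gives the pole to the plane: n ∝ (0.170, -0.620, 0.688).
tan δ = √(n_x²+n_y²)/n_z = 0.643/0.688, so δ = 43.1°.
Dip direction = atan2(0.170, -0.620) = 165° (azimuth of n's horizontal projection).

true dip 43°, dip direction 165°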